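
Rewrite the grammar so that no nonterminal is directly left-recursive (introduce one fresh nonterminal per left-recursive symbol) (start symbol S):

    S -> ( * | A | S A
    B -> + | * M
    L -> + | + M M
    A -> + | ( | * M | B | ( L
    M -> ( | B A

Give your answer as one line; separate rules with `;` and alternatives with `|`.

S is directly left-recursive.
For S: α = {A}, β = {( *, A}. Rewrite as S → β S' and S' → α S' | ε.

S -> ( * S' | A S'; B -> + | * M; L -> + | + M M; A -> + | ( | * M | B | ( L; M -> ( | B A; S' -> A S' | ε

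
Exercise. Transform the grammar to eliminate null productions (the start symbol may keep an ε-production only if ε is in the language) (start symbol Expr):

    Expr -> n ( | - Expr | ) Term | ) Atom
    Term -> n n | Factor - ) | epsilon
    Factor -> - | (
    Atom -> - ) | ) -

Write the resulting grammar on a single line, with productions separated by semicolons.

Nullable set = {Term}.
ε ∉ L(G), so no ε-production is kept.
Expand every rule over subsets of its nullable positions: Expr → ) Term gives ) Term | ).

Expr -> n ( | - Expr | ) Term | ) | ) Atom; Term -> n n | Factor - ); Factor -> - | (; Atom -> - ) | ) -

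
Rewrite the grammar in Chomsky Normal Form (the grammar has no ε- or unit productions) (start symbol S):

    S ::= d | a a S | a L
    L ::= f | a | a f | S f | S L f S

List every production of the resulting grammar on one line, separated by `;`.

Introduce a nonterminal for each terminal appearing in a rule of length ≥ 2: X1 → a, X2 → f.
Binarize each right-hand side of length ≥ 3 by chaining fresh nonterminals (Y1, Y2, …): affected rules were S → X1 X1 S; L → S L X2 S.

S ::= d | X1 Y1 | X1 L; L ::= f | a | X1 X2 | S X2 | S Y2; X1 ::= a; X2 ::= f; Y1 ::= X1 S; Y2 ::= L Y3; Y3 ::= X2 S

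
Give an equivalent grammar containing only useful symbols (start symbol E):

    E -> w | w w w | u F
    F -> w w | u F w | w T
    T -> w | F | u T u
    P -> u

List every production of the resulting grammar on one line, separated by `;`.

Generating nonterminals: {E, F, P, T}.
Reachable from E after that: {E, F, T}.
Removed useless symbols: {P} and every production mentioning them.

E -> w | w w w | u F; F -> w w | u F w | w T; T -> w | F | u T u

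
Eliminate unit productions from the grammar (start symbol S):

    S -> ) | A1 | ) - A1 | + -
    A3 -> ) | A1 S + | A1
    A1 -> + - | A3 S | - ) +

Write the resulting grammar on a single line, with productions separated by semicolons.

Unit pairs: A3 ⇒* {A1}; S ⇒* {A1}.
For each unit pair (A, B), copy every non-unit production of B to A, then drop all unit productions.

S -> + - | A3 S | - ) + | ) | ) - A1; A3 -> + - | A3 S | - ) + | ) | A1 S +; A1 -> + - | A3 S | - ) +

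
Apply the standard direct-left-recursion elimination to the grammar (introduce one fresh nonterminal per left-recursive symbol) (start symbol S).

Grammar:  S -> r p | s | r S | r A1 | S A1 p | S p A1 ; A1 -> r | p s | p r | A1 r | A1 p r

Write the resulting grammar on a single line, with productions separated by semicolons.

S -> r p S' | s S' | r S S' | r A1 S'; A1 -> r A1' | p s A1' | p r A1'; S' -> A1 p S' | p A1 S' | eps; A1' -> r A1' | p r A1' | eps

S, A1 are directly left-recursive.
For S: α = {A1 p, p A1}, β = {r p, s, r S, r A1}. Rewrite as S → β S' and S' → α S' | ε.
For A1: α = {r, p r}, β = {r, p s, p r}. Rewrite as A1 → β A1' and A1' → α A1' | ε.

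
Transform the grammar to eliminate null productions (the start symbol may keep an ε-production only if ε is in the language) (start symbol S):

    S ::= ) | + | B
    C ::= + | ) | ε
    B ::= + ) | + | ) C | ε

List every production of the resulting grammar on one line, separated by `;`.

S ::= ) | + | B | ε; C ::= + | ); B ::= + ) | + | ) C | )

Nullable set = {B, C, S}.
ε ∈ L(G) since S is nullable, so keep S → ε.
Add the nullable-subset variants: B → ) C gives ) C | ).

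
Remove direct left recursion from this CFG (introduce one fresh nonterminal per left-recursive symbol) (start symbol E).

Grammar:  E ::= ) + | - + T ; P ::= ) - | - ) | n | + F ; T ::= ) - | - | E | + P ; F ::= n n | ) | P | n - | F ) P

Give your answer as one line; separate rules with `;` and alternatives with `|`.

Left recursion appears on F.
For F: α = {) P}, β = {n n, ), P, n -}. Rewrite as F → β F' and F' → α F' | ε.

E ::= ) + | - + T; P ::= ) - | - ) | n | + F; T ::= ) - | - | E | + P; F ::= n n F' | ) F' | P F' | n - F'; F' ::= ) P F' | ε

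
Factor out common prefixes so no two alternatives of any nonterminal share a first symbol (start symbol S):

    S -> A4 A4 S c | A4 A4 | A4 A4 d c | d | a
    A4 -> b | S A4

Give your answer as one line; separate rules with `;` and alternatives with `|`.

S -> d | a | A4 A4 S'; A4 -> b | S A4; S' -> S c | ε | d c

S has alternatives sharing prefix 'A4 A4': factor to S → A4 A4 S' with S' → S c | ε | d c.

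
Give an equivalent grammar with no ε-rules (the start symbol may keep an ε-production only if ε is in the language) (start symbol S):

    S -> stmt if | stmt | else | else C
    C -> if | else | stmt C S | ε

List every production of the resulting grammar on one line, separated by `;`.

Nullable nonterminals: {C}.
ε ∉ L(G), so no ε-production is kept.
Add the nullable-subset variants: C → stmt C S gives stmt C S | stmt S.

S -> stmt if | stmt | else | else C; C -> if | else | stmt C S | stmt S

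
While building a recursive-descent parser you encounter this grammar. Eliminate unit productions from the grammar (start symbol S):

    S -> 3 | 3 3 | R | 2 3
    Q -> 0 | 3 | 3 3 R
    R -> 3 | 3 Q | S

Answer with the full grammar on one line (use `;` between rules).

S -> 3 | 3 3 | 2 3 | 3 Q; Q -> 0 | 3 | 3 3 R; R -> 3 | 3 3 | 2 3 | 3 Q

Unit pairs: R ⇒* {S}; S ⇒* {R}.
For every A with A ⇒* B via unit rules, add B's non-unit alternatives to A; then delete every rule of the form X → Y.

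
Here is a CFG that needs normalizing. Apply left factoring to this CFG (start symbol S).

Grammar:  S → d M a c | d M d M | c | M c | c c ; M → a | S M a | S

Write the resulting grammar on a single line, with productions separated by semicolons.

S → M c | d M S' | c S''; M → a | S M'; S' → a c | d M; S'' → ε | c; M' → M a | ε

S has alternatives sharing prefix 'd M': factor to S → d M S' with S' → a c | d M.
S has alternatives sharing prefix 'c': factor to S → c S'' with S'' → ε | c.
M has alternatives sharing prefix 'S': factor to M → S M' with M' → M a | ε.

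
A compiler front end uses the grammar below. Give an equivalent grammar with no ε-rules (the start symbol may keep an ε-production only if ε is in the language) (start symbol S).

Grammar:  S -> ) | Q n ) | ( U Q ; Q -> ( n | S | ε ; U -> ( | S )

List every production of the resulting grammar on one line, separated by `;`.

S -> ) | Q n ) | n ) | ( U Q | ( U; Q -> ( n | S; U -> ( | S )

The nullable symbols are {Q}.
ε ∉ L(G), so no ε-production is kept.
Expand every rule over subsets of its nullable positions: S → Q n ) gives Q n ) | n ). S → ( U Q gives ( U Q | ( U.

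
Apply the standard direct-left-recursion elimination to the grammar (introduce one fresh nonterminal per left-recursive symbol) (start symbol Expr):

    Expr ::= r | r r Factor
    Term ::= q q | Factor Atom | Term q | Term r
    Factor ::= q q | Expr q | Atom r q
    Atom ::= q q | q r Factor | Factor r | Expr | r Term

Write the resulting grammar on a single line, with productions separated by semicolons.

Expr ::= r | r r Factor; Term ::= q q Term1 | Factor Atom Term1; Factor ::= q q | Expr q | Atom r q; Atom ::= q q | q r Factor | Factor r | Expr | r Term; Term1 ::= q Term1 | r Term1 | ε

Directly left-recursive nonterminal: Term.
For Term: α = {q, r}, β = {q q, Factor Atom}. Rewrite as Term → β Term1 and Term1 → α Term1 | ε.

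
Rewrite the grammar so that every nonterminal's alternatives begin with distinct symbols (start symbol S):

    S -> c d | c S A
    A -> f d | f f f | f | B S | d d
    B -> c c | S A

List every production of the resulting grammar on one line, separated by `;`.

S -> c S'; A -> B S | d d | f A'; B -> c c | S A; S' -> d | S A; A' -> d | f f | ε

S has alternatives sharing prefix 'c': factor to S → c S' with S' → d | S A.
A has alternatives sharing prefix 'f': factor to A → f A' with A' → d | f f | ε.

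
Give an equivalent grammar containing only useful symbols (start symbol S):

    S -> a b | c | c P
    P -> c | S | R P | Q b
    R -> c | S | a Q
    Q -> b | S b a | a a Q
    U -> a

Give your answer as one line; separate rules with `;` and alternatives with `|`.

Generating nonterminals: {P, Q, R, S, U}.
Reachable from S after that: {P, Q, R, S}.
Removed useless symbols: {U} and every production mentioning them.

S -> a b | c | c P; P -> c | S | R P | Q b; R -> c | S | a Q; Q -> b | S b a | a a Q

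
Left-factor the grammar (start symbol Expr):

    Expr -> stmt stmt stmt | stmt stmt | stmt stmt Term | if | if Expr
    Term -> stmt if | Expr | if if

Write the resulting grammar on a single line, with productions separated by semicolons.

Expr has alternatives sharing prefix 'stmt stmt': factor to Expr → stmt stmt Expr1 with Expr1 → stmt | ε | Term.
Expr has alternatives sharing prefix 'if': factor to Expr → if Expr2 with Expr2 → ε | Expr.

Expr -> stmt stmt Expr1 | if Expr2; Term -> stmt if | Expr | if if; Expr1 -> stmt | ε | Term; Expr2 -> ε | Expr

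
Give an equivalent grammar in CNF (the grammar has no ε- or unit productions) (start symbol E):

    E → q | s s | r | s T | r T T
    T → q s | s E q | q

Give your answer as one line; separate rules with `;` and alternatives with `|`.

Introduce a nonterminal for each terminal appearing in a rule of length ≥ 2: X1 → s, X2 → r, X3 → q.
Binarize each right-hand side of length ≥ 3 by chaining fresh nonterminals (Y1, Y2, …): affected rules were E → X2 T T; T → X1 E X3.

E → q | X1 X1 | r | X1 T | X2 Y1; T → X3 X1 | X1 Y2 | q; X1 → s; X2 → r; X3 → q; Y1 → T T; Y2 → E X3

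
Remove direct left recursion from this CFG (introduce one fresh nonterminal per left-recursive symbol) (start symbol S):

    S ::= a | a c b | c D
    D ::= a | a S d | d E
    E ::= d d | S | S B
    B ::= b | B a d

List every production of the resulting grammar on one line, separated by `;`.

S ::= a | a c b | c D; D ::= a | a S d | d E; E ::= d d | S | S B; B ::= b B'; B' ::= a d B' | eps

Left recursion appears on B.
For B: α = {a d}, β = {b}. Rewrite as B → β B' and B' → α B' | ε.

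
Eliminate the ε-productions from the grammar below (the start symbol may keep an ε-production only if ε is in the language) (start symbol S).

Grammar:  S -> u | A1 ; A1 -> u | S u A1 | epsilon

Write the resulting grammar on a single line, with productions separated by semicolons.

S -> u | A1 | ε; A1 -> u | S u A1 | S u | u A1

Nullable nonterminals: {A1, S}.
ε ∈ L(G) since S is nullable, so keep S → ε.
For each production, add variants omitting each subset of nullable occurrences: A1 → S u A1 gives S u A1 | S u | u A1.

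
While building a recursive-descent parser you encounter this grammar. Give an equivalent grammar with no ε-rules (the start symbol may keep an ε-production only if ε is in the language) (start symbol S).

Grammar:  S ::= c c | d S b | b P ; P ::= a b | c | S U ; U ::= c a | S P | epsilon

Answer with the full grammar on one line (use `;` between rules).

S ::= c c | d S b | b P; P ::= a b | c | S U | S; U ::= c a | S P

Nullable nonterminals: {U}.
ε ∉ L(G), so no ε-production is kept.
Expand every rule over subsets of its nullable positions: P → S U gives S U | S.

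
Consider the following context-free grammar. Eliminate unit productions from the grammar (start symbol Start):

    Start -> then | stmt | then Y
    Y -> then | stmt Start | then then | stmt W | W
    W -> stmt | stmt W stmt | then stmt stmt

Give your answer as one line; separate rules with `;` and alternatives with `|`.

Start -> then | stmt | then Y; Y -> stmt | stmt W stmt | then stmt stmt | then | stmt Start | then then | stmt W; W -> stmt | stmt W stmt | then stmt stmt

Unit pairs: Y ⇒* {W}.
Replace each nonterminal's rules with the union of the non-unit rules of every nonterminal it unit-derives.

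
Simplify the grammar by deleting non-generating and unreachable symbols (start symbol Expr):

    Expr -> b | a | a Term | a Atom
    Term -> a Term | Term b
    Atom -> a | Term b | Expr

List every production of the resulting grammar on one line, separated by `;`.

Generating nonterminals: {Atom, Expr}.
Reachable from Expr after that: {Atom, Expr}.
Removed useless symbols: {Term} and every production mentioning them.

Expr -> b | a | a Atom; Atom -> a | Expr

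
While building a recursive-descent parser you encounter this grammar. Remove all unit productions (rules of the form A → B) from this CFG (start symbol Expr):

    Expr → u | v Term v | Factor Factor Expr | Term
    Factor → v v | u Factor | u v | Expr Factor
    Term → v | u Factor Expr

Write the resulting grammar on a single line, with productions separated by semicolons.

Unit pairs: Expr ⇒* {Term}.
Replace each nonterminal's rules with the union of the non-unit rules of every nonterminal it unit-derives.

Expr → v | u Factor Expr | u | v Term v | Factor Factor Expr; Factor → v v | u Factor | u v | Expr Factor; Term → v | u Factor Expr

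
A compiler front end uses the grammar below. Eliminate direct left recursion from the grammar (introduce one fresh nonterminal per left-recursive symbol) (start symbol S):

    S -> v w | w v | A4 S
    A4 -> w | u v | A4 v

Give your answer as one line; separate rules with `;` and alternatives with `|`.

Directly left-recursive nonterminal: A4.
For A4: α = {v}, β = {w, u v}. Rewrite as A4 → β A4' and A4' → α A4' | ε.

S -> v w | w v | A4 S; A4 -> w A4' | u v A4'; A4' -> v A4' | ε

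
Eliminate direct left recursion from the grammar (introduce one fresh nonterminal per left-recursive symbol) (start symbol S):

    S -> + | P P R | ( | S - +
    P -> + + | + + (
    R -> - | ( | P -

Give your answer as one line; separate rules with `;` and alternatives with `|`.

Left recursion appears on S.
For S: α = {- +}, β = {+, P P R, (}. Rewrite as S → β S' and S' → α S' | ε.

S -> + S' | P P R S' | ( S'; P -> + + | + + (; R -> - | ( | P -; S' -> - + S' | eps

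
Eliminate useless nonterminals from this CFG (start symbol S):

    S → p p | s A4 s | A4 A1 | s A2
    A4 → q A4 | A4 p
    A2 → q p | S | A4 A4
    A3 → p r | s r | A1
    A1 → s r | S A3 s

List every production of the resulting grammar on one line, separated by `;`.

S → p p | s A2; A2 → q p | S

Generating nonterminals: {A1, A2, A3, S}.
Reachable from S after that: {A2, S}.
Removed useless symbols: {A1, A3, A4} and every production mentioning them.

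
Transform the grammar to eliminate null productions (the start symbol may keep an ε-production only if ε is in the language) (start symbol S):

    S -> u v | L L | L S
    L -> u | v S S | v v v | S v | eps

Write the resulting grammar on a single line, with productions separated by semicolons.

S -> u v | L L | L | L S | eps; L -> u | v S S | v S | v | v v v | S v

Nullable nonterminals: {L, S}.
ε ∈ L(G) since S is nullable, so keep S → ε.
Add the nullable-subset variants: S → L L gives L L | L. L → v S S gives v S S | v S | v.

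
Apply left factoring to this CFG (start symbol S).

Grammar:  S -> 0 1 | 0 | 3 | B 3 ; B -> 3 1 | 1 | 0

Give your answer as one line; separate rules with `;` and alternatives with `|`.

S has alternatives sharing prefix '0': factor to S → 0 S' with S' → 1 | ε.

S -> 3 | B 3 | 0 S'; B -> 3 1 | 1 | 0; S' -> 1 | ε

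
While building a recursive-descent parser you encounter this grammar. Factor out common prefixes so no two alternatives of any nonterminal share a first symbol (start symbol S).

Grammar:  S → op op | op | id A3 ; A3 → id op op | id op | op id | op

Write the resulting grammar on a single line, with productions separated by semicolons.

S → id A3 | op S'; A3 → id op A3' | op A3''; S' → op | ε; A3' → op | ε; A3'' → id | ε

S has alternatives sharing prefix 'op': factor to S → op S' with S' → op | ε.
A3 has alternatives sharing prefix 'id op': factor to A3 → id op A3' with A3' → op | ε.
A3 has alternatives sharing prefix 'op': factor to A3 → op A3'' with A3'' → id | ε.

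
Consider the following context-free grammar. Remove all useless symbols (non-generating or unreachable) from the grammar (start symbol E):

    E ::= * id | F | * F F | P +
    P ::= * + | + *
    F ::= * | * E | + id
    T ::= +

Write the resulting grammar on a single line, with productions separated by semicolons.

Generating nonterminals: {E, F, P, T}.
Reachable from E after that: {E, F, P}.
Removed useless symbols: {T} and every production mentioning them.

E ::= * id | F | * F F | P +; P ::= * + | + *; F ::= * | * E | + id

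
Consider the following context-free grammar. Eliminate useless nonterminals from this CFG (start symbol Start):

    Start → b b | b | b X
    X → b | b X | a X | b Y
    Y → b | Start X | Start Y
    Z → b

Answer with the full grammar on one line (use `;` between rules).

Start → b b | b | b X; X → b | b X | a X | b Y; Y → b | Start X | Start Y

Generating nonterminals: {Start, X, Y, Z}.
Reachable from Start after that: {Start, X, Y}.
Removed useless symbols: {Z} and every production mentioning them.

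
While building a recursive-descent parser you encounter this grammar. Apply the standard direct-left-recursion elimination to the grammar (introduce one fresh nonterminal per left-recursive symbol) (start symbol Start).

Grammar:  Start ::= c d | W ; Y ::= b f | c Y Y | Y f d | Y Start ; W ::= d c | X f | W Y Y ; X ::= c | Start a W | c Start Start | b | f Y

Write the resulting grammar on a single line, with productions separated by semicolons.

Start ::= c d | W; Y ::= b f Y1 | c Y Y Y1; W ::= d c W1 | X f W1; X ::= c | Start a W | c Start Start | b | f Y; Y1 ::= f d Y1 | Start Y1 | ε; W1 ::= Y Y W1 | ε

Left recursion appears on Y, W.
For Y: α = {f d, Start}, β = {b f, c Y Y}. Rewrite as Y → β Y1 and Y1 → α Y1 | ε.
For W: α = {Y Y}, β = {d c, X f}. Rewrite as W → β W1 and W1 → α W1 | ε.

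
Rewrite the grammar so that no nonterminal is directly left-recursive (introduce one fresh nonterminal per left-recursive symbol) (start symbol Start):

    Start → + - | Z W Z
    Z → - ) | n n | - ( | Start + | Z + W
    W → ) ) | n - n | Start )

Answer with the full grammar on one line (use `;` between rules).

Directly left-recursive nonterminal: Z.
For Z: α = {+ W}, β = {- ), n n, - (, Start +}. Rewrite as Z → β Z1 and Z1 → α Z1 | ε.

Start → + - | Z W Z; Z → - ) Z1 | n n Z1 | - ( Z1 | Start + Z1; W → ) ) | n - n | Start ); Z1 → + W Z1 | ε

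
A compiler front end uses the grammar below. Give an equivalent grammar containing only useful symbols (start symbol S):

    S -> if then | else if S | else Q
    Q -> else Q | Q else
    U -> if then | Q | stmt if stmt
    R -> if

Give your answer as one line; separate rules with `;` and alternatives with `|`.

Generating nonterminals: {R, S, U}.
Reachable from S after that: {S}.
Removed useless symbols: {Q, R, U} and every production mentioning them.

S -> if then | else if S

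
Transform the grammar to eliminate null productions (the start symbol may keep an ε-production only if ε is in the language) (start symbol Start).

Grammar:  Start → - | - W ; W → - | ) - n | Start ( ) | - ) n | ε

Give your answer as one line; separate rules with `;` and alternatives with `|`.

Nullable nonterminals: {W}.
ε ∉ L(G), so no ε-production is kept.

Start → - | - W; W → - | ) - n | Start ( ) | - ) n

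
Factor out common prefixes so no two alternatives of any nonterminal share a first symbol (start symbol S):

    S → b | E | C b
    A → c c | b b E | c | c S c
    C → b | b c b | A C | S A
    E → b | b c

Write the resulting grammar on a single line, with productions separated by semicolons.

S → b | E | C b; A → b b E | c A'; C → A C | S A | b C'; E → b E'; A' → c | ε | S c; C' → ε | c b; E' → ε | c

A has alternatives sharing prefix 'c': factor to A → c A' with A' → c | ε | S c.
C has alternatives sharing prefix 'b': factor to C → b C' with C' → ε | c b.
E has alternatives sharing prefix 'b': factor to E → b E' with E' → ε | c.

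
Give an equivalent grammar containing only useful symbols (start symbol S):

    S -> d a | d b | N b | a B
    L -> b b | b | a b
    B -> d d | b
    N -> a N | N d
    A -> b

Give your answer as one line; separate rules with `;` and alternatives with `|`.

S -> d a | d b | a B; B -> d d | b

Generating nonterminals: {A, B, L, S}.
Reachable from S after that: {B, S}.
Removed useless symbols: {A, L, N} and every production mentioning them.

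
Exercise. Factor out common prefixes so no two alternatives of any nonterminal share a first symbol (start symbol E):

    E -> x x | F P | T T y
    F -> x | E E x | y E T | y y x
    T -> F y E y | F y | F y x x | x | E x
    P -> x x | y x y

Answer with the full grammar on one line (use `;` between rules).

E -> x x | F P | T T y; F -> x | E E x | y F'; T -> x | E x | F y T'; P -> x x | y x y; F' -> E T | y x; T' -> E y | ε | x x

F has alternatives sharing prefix 'y': factor to F → y F' with F' → E T | y x.
T has alternatives sharing prefix 'F y': factor to T → F y T' with T' → E y | ε | x x.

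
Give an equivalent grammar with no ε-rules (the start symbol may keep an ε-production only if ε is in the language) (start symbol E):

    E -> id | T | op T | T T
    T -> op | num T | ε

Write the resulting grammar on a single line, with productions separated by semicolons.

Nullable nonterminals: {E, T}.
ε ∈ L(G) since E is nullable, so keep E → ε.
For each production, add variants omitting each subset of nullable occurrences: E → op T gives op T | op. T → num T gives num T | num.

E -> id | T | op T | op | T T | ε; T -> op | num T | num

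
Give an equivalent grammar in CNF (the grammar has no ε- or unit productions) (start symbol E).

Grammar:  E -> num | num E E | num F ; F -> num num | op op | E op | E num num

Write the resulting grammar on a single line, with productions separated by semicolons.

Introduce a nonterminal for each terminal appearing in a rule of length ≥ 2: X1 → num, X2 → op.
Binarize each right-hand side of length ≥ 3 by chaining fresh nonterminals (Y1, Y2, …): affected rules were E → X1 E E; F → E X1 X1.

E -> num | X1 Y1 | X1 F; F -> X1 X1 | X2 X2 | E X2 | E Y2; X1 -> num; X2 -> op; Y1 -> E E; Y2 -> X1 X1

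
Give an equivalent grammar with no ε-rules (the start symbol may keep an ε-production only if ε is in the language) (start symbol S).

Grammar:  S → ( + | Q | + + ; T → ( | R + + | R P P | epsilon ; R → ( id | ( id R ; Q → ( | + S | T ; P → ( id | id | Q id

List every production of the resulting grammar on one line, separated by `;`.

Nullable set = {Q, S, T}.
ε ∈ L(G) since S is nullable, so keep S → ε.
Add the nullable-subset variants: Q → + S gives + S | +.

S → ( + | Q | + + | epsilon; T → ( | R + + | R P P; R → ( id | ( id R; Q → ( | + S | + | T; P → ( id | id | Q id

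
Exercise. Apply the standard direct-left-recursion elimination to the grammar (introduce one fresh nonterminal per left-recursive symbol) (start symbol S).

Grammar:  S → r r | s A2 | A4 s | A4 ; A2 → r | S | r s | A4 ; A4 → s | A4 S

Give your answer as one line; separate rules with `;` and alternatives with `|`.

Directly left-recursive nonterminal: A4.
For A4: α = {S}, β = {s}. Rewrite as A4 → β A4' and A4' → α A4' | ε.

S → r r | s A2 | A4 s | A4; A2 → r | S | r s | A4; A4 → s A4'; A4' → S A4' | ε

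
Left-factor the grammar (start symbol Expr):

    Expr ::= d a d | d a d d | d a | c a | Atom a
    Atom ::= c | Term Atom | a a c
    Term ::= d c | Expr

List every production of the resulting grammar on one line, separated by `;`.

Expr ::= c a | Atom a | d a Expr1; Atom ::= c | Term Atom | a a c; Term ::= d c | Expr; Expr1 ::= ε | d Expr11; Expr11 ::= ε | d

Expr has alternatives sharing prefix 'd a': factor to Expr → d a Expr1 with Expr1 → d | d d | ε.
Expr1 has alternatives sharing prefix 'd': factor to Expr1 → d Expr11 with Expr11 → ε | d.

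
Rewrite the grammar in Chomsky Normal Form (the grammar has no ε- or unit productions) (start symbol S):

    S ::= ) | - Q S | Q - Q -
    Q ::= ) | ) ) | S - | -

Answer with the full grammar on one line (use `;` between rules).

S ::= ) | X1 Y1 | Q Y2; Q ::= ) | X2 X2 | S X1 | -; X1 ::= -; X2 ::= ); Y1 ::= Q S; Y2 ::= X1 Y3; Y3 ::= Q X1

Introduce a nonterminal for each terminal appearing in a rule of length ≥ 2: X1 → -, X2 → ).
Binarize each right-hand side of length ≥ 3 by chaining fresh nonterminals (Y1, Y2, …): affected rules were S → X1 Q S; S → Q X1 Q X1.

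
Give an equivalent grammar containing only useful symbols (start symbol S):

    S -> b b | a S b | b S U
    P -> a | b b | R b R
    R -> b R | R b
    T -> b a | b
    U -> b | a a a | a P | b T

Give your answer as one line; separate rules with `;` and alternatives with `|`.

S -> b b | a S b | b S U; P -> a | b b; T -> b a | b; U -> b | a a a | a P | b T

Generating nonterminals: {P, S, T, U}.
Reachable from S after that: {P, S, T, U}.
Removed useless symbols: {R} and every production mentioning them.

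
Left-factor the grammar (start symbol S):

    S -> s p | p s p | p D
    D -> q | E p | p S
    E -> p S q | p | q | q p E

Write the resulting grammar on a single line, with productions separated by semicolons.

S has alternatives sharing prefix 'p': factor to S → p S' with S' → s p | D.
E has alternatives sharing prefix 'p': factor to E → p E' with E' → S q | ε.
E has alternatives sharing prefix 'q': factor to E → q E'' with E'' → ε | p E.

S -> s p | p S'; D -> q | E p | p S; E -> p E' | q E''; S' -> s p | D; E' -> S q | ε; E'' -> ε | p E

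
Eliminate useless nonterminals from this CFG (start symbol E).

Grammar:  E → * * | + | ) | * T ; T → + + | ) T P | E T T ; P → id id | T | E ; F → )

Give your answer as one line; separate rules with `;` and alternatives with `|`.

E → * * | + | ) | * T; T → + + | ) T P | E T T; P → id id | T | E

Generating nonterminals: {E, F, P, T}.
Reachable from E after that: {E, P, T}.
Removed useless symbols: {F} and every production mentioning them.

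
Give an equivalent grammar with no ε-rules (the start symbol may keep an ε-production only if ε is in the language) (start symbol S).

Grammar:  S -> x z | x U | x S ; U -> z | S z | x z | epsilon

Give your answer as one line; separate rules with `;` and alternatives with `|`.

Nullable set = {U}.
ε ∉ L(G), so no ε-production is kept.
Expand every rule over subsets of its nullable positions: S → x U gives x U | x.

S -> x z | x U | x | x S; U -> z | S z | x z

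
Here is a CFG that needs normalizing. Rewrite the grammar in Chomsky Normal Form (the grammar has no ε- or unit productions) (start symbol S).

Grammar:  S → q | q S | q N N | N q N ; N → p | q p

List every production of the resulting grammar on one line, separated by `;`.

Introduce a nonterminal for each terminal appearing in a rule of length ≥ 2: X1 → q, X2 → p.
Binarize each right-hand side of length ≥ 3 by chaining fresh nonterminals (Y1, Y2, …): affected rules were S → X1 N N; S → N X1 N.

S → q | X1 S | X1 Y1 | N Y2; N → p | X1 X2; X1 → q; X2 → p; Y1 → N N; Y2 → X1 N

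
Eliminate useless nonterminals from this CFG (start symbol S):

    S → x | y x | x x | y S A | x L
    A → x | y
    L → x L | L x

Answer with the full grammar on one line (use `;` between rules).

Generating nonterminals: {A, S}.
Reachable from S after that: {A, S}.
Removed useless symbols: {L} and every production mentioning them.

S → x | y x | x x | y S A; A → x | y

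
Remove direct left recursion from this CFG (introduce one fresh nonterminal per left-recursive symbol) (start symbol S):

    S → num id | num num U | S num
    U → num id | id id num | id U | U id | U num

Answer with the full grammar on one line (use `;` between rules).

S → num id S' | num num U S'; U → num id U' | id id num U' | id U U'; S' → num S' | ε; U' → id U' | num U' | ε

Left recursion appears on S, U.
For S: α = {num}, β = {num id, num num U}. Rewrite as S → β S' and S' → α S' | ε.
For U: α = {id, num}, β = {num id, id id num, id U}. Rewrite as U → β U' and U' → α U' | ε.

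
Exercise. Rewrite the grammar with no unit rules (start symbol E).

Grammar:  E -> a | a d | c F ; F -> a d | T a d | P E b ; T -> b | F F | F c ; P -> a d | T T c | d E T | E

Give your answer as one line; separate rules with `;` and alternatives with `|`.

Unit pairs: P ⇒* {E}.
Replace each nonterminal's rules with the union of the non-unit rules of every nonterminal it unit-derives.

E -> a | a d | c F; F -> a d | T a d | P E b; T -> b | F F | F c; P -> a | a d | c F | T T c | d E T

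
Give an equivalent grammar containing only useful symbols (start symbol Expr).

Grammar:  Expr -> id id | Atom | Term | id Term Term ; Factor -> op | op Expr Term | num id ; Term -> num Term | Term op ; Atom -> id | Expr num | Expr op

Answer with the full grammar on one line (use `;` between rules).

Generating nonterminals: {Atom, Expr, Factor}.
Reachable from Expr after that: {Atom, Expr}.
Removed useless symbols: {Factor, Term} and every production mentioning them.

Expr -> id id | Atom; Atom -> id | Expr num | Expr op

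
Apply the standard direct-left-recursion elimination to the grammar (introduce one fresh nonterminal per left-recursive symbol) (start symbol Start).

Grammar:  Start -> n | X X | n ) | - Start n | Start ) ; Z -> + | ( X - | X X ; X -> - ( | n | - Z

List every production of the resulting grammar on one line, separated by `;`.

Start -> n Start1 | X X Start1 | n ) Start1 | - Start n Start1; Z -> + | ( X - | X X; X -> - ( | n | - Z; Start1 -> ) Start1 | ε

Directly left-recursive nonterminal: Start.
For Start: α = {)}, β = {n, X X, n ), - Start n}. Rewrite as Start → β Start1 and Start1 → α Start1 | ε.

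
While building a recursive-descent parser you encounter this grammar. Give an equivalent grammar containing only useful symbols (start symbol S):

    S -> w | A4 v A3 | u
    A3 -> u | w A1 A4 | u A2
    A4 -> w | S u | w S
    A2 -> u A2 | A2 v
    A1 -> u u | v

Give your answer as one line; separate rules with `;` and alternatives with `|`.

S -> w | A4 v A3 | u; A3 -> u | w A1 A4; A4 -> w | S u | w S; A1 -> u u | v

Generating nonterminals: {A1, A3, A4, S}.
Reachable from S after that: {A1, A3, A4, S}.
Removed useless symbols: {A2} and every production mentioning them.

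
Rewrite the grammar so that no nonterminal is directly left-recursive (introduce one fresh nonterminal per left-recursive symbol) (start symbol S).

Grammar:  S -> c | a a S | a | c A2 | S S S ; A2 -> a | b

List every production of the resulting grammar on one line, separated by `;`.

S -> c S' | a a S S' | a S' | c A2 S'; A2 -> a | b; S' -> S S S' | ε

Left recursion appears on S.
For S: α = {S S}, β = {c, a a S, a, c A2}. Rewrite as S → β S' and S' → α S' | ε.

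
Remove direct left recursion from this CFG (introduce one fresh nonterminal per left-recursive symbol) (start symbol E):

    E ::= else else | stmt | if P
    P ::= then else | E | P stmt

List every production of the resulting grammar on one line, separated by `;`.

E ::= else else | stmt | if P; P ::= then else P' | E P'; P' ::= stmt P' | ε

Left recursion appears on P.
For P: α = {stmt}, β = {then else, E}. Rewrite as P → β P' and P' → α P' | ε.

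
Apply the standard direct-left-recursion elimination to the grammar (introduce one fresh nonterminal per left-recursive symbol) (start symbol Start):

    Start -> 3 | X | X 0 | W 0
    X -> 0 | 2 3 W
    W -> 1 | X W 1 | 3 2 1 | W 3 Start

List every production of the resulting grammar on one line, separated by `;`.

Left recursion appears on W.
For W: α = {3 Start}, β = {1, X W 1, 3 2 1}. Rewrite as W → β W1 and W1 → α W1 | ε.

Start -> 3 | X | X 0 | W 0; X -> 0 | 2 3 W; W -> 1 W1 | X W 1 W1 | 3 2 1 W1; W1 -> 3 Start W1 | epsilon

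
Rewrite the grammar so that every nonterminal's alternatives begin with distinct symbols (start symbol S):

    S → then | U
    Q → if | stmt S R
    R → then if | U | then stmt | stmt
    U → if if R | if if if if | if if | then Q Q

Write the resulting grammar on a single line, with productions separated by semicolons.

R has alternatives sharing prefix 'then': factor to R → then R' with R' → if | stmt.
U has alternatives sharing prefix 'if if': factor to U → if if U' with U' → R | if if | ε.

S → then | U; Q → if | stmt S R; R → U | stmt | then R'; U → then Q Q | if if U'; R' → if | stmt; U' → R | if if | ε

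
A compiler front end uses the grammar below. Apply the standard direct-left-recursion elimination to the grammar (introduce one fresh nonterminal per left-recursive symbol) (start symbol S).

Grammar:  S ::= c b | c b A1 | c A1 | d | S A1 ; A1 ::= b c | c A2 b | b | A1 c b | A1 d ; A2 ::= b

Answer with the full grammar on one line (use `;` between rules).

S ::= c b S' | c b A1 S' | c A1 S' | d S'; A1 ::= b c A1' | c A2 b A1' | b A1'; A2 ::= b; S' ::= A1 S' | ε; A1' ::= c b A1' | d A1' | ε

Left recursion appears on S, A1.
For S: α = {A1}, β = {c b, c b A1, c A1, d}. Rewrite as S → β S' and S' → α S' | ε.
For A1: α = {c b, d}, β = {b c, c A2 b, b}. Rewrite as A1 → β A1' and A1' → α A1' | ε.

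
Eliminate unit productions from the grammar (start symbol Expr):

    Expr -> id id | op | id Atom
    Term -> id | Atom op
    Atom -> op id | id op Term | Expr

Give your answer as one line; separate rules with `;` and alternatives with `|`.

Unit pairs: Atom ⇒* {Expr}.
For each unit pair (A, B), copy every non-unit production of B to A, then drop all unit productions.

Expr -> id id | op | id Atom; Term -> id | Atom op; Atom -> op id | id op Term | id id | op | id Atom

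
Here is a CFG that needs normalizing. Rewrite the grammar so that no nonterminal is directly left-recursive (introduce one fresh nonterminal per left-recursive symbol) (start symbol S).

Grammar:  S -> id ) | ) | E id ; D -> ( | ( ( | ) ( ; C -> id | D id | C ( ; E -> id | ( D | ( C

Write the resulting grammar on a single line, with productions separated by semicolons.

Directly left-recursive nonterminal: C.
For C: α = {(}, β = {id, D id}. Rewrite as C → β C' and C' → α C' | ε.

S -> id ) | ) | E id; D -> ( | ( ( | ) (; C -> id C' | D id C'; E -> id | ( D | ( C; C' -> ( C' | eps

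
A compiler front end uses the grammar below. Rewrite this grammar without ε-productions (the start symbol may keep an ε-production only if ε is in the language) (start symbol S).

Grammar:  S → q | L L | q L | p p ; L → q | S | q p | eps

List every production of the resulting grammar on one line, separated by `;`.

Nullable nonterminals: {L, S}.
ε ∈ L(G) since S is nullable, so keep S → ε.
Expand every rule over subsets of its nullable positions: S → L L gives L L | L.

S → q | L L | L | q L | p p | ε; L → q | S | q p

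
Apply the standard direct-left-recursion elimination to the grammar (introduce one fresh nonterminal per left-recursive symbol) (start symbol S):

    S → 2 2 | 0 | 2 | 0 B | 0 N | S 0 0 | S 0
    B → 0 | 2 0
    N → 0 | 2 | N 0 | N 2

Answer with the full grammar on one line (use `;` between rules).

Left recursion appears on S, N.
For S: α = {0 0, 0}, β = {2 2, 0, 2, 0 B, 0 N}. Rewrite as S → β S' and S' → α S' | ε.
For N: α = {0, 2}, β = {0, 2}. Rewrite as N → β N' and N' → α N' | ε.

S → 2 2 S' | 0 S' | 2 S' | 0 B S' | 0 N S'; B → 0 | 2 0; N → 0 N' | 2 N'; S' → 0 0 S' | 0 S' | ε; N' → 0 N' | 2 N' | ε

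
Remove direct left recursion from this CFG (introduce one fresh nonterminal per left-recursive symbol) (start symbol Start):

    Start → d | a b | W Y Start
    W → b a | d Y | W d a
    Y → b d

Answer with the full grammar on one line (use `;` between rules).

Start → d | a b | W Y Start; W → b a W1 | d Y W1; Y → b d; W1 → d a W1 | eps

W is directly left-recursive.
For W: α = {d a}, β = {b a, d Y}. Rewrite as W → β W1 and W1 → α W1 | ε.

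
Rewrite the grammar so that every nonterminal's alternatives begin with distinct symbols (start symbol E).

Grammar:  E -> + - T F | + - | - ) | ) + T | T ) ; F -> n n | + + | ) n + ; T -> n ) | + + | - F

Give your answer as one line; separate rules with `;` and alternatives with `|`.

E has alternatives sharing prefix '+ -': factor to E → + - E' with E' → T F | ε.

E -> - ) | ) + T | T ) | + - E'; F -> n n | + + | ) n +; T -> n ) | + + | - F; E' -> T F | ε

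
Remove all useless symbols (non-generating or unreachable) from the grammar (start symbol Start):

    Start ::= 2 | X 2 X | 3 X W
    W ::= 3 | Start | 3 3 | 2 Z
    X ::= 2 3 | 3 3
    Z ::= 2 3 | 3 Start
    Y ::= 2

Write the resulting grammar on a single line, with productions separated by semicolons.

Generating nonterminals: {Start, W, X, Y, Z}.
Reachable from Start after that: {Start, W, X, Z}.
Removed useless symbols: {Y} and every production mentioning them.

Start ::= 2 | X 2 X | 3 X W; W ::= 3 | Start | 3 3 | 2 Z; X ::= 2 3 | 3 3; Z ::= 2 3 | 3 Start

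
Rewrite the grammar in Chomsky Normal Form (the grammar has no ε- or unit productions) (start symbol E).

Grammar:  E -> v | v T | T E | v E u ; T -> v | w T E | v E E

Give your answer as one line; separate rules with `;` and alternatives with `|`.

Introduce a nonterminal for each terminal appearing in a rule of length ≥ 2: X1 → v, X2 → u, X3 → w.
Binarize each right-hand side of length ≥ 3 by chaining fresh nonterminals (Y1, Y2, …): affected rules were E → X1 E X2; T → X3 T E; T → X1 E E.

E -> v | X1 T | T E | X1 Y1; T -> v | X3 Y2 | X1 Y3; X1 -> v; X2 -> u; X3 -> w; Y1 -> E X2; Y2 -> T E; Y3 -> E E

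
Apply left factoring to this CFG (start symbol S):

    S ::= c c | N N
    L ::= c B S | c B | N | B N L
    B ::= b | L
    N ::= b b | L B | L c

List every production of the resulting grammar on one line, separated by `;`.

S ::= c c | N N; L ::= N | B N L | c B L'; B ::= b | L; N ::= b b | L N'; L' ::= S | ε; N' ::= B | c

L has alternatives sharing prefix 'c B': factor to L → c B L' with L' → S | ε.
N has alternatives sharing prefix 'L': factor to N → L N' with N' → B | c.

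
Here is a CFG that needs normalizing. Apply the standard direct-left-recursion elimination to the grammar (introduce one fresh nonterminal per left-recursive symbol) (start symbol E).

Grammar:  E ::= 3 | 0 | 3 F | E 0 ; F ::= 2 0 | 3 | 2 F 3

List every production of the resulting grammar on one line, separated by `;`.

E ::= 3 E' | 0 E' | 3 F E'; F ::= 2 0 | 3 | 2 F 3; E' ::= 0 E' | ε

Directly left-recursive nonterminal: E.
For E: α = {0}, β = {3, 0, 3 F}. Rewrite as E → β E' and E' → α E' | ε.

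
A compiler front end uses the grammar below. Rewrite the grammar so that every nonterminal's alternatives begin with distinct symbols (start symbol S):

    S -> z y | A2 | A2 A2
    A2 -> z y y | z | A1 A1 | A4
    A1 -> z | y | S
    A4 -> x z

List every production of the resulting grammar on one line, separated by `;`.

S -> z y | A2 S'; A2 -> A1 A1 | A4 | z A2'; A1 -> z | y | S; A4 -> x z; S' -> ε | A2; A2' -> y y | ε

S has alternatives sharing prefix 'A2': factor to S → A2 S' with S' → ε | A2.
A2 has alternatives sharing prefix 'z': factor to A2 → z A2' with A2' → y y | ε.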